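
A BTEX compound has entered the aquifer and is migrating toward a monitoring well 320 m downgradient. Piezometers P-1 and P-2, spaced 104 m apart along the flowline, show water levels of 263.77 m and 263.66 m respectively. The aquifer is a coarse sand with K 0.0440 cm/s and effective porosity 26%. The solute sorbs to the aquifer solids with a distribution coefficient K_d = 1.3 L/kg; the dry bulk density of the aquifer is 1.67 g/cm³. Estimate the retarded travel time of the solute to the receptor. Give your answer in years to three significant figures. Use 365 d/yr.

53.0 years

Hydraulic gradient i = (263.77 − 263.66) / 104 = 0.11 / 104 = 0.001058
K = 0.0440 cm/s × 864 = 38.02 m/d
q = Ki = 38.02 × 0.001058 = 0.04021 m/d
v = Ki/n = 38.02·0.001058/0.26 = 0.1547 m/d
Retardation R = 1 + ρ_b·K_d/n = 1 + 1.67×1.3/0.26 = 9.350
Contaminant velocity v_c = v/R = 0.1547/9.350 = 0.01654 m/d
t = L/v_c = 320/0.01654 = 19350 d
   = 19350/365 = 53.0 yr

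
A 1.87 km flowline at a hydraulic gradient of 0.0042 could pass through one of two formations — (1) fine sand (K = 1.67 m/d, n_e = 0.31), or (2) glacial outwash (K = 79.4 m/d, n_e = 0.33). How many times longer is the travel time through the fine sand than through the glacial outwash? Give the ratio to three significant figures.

Unit 1 (fine sand): v = 1.67×0.0042/0.31 = 0.02263 m/d, t = 1870/0.02263 = 82650 d
Unit 2 (glacial outwash): v = 79.4×0.0042/0.33 = 1.011 m/d, t = 1870/1.011 = 1850 d
t(fine sand) / t(glacial outwash) = 82650/1850 = 44.7

44.7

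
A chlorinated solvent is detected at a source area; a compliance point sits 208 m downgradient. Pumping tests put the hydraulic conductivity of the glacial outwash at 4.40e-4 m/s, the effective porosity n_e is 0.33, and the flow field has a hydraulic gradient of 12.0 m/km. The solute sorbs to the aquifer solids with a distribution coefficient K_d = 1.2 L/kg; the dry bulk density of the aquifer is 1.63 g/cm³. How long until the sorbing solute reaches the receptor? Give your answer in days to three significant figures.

1040 days

K = 4.40e-4 m/s × 86400 s/d = 38.02 m/d
q = Ki = 38.02 × 0.012 = 0.4562 m/d
v_s = q/n_e = 0.4562/0.33 = 1.382 m/d
Retardation R = 1 + ρ_b·K_d/n = 1 + 1.63×1.2/0.33 = 6.927
Contaminant velocity v_c = v/R = 1.382/6.927 = 0.1996 m/d
t = L/v_c = 208/0.1996 = 1042 d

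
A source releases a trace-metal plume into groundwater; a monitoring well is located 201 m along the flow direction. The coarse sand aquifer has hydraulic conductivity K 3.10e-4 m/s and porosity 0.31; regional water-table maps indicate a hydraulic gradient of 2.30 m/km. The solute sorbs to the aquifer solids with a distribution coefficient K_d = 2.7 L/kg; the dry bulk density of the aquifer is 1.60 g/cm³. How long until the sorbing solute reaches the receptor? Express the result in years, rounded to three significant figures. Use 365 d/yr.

K = 3.10e-4 m/s × 86400 s/d = 26.78 m/d
Darcy flux q = K·i = 26.78 × 0.0023 = 0.06160 m/d
Seepage velocity v = q / n = 0.06160 / 0.31 = 0.1987 m/d
Retardation R = 1 + ρ_b·K_d/n = 1 + 1.60×2.7/0.31 = 14.94
Contaminant velocity v_c = v/R = 0.1987/14.94 = 0.01331 m/d
t = L/v_c = 201/0.01331 = 15110 d
   = 15110/365 = 41.4 yr

41.4 years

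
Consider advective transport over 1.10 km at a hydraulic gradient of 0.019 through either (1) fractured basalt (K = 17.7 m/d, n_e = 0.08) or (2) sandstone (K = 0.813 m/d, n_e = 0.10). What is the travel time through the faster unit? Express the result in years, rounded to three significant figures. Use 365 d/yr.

0.717 years

Unit 1 (fractured basalt): v = 17.7×0.019/0.08 = 4.204 m/d, t = 1100/4.204 = 261.7 d
Unit 2 (sandstone): v = 0.813×0.019/0.10 = 0.1545 m/d, t = 1100/0.1545 = 7121 d
Faster: 261.7 d / 365 = 0.717 yr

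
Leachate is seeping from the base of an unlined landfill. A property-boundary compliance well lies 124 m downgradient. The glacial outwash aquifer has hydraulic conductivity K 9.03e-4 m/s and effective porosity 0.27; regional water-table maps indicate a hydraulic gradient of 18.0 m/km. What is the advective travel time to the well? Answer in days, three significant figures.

23.8 days

K = 9.03e-4 m/s × 86400 s/d = 78.02 m/d
Specific discharge q = 78.02 × 0.018 = 1.404 m/d
Seepage velocity v = q / n = 1.404 / 0.27 = 5.201 m/d
t = L / v = 124 / 5.201 = 23.84 d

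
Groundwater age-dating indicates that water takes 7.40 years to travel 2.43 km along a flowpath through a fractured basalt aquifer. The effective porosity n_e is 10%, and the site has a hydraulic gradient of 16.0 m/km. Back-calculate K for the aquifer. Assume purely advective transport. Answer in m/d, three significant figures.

t = 7.40 years = 2701 d
L = 2.43 km = 2430 m
v = L / t = 2430 / 2701 = 0.8997 m/d
K = v · n / i = 0.8997 × 0.10 / 0.016 = 5.62 m/d

5.62 m/d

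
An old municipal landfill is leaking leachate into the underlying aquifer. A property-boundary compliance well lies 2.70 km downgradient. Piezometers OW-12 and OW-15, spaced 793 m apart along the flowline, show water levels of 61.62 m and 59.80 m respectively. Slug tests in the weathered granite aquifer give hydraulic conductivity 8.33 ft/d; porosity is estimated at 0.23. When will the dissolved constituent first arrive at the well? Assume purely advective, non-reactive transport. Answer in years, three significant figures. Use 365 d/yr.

292 years

Hydraulic gradient i = (61.62 − 59.80) / 793 = 1.82 / 793 = 0.002295
K = 8.33 ft/d × 0.3048 = 2.539 m/d
Specific discharge q = 2.539 × 0.002295 = 0.005827 m/d
Average linear velocity = 0.005827 / 0.23 = 0.02534 m/d
L = 2.70 km = 2700 m
t = L / v = 2700 / 0.02534 = 106600 d
   = 106600 / 365 = 292 yr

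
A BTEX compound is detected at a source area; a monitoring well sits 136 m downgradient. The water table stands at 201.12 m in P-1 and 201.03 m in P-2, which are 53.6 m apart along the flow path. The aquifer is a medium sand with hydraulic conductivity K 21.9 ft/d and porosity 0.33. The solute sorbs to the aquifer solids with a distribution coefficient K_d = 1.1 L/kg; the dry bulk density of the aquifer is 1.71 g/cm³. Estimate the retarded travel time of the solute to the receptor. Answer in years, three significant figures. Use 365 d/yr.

Hydraulic gradient i = (201.12 − 201.03) / 53.6 = 0.09 / 53.6 = 0.001679
K = 21.9 ft/d × 0.3048 = 6.675 m/d
q = Ki = 6.675 × 0.001679 = 0.01121 m/d
v = Ki/n = 6.675·0.001679/0.33 = 0.03396 m/d
Retardation R = 1 + ρ_b·K_d/n = 1 + 1.71×1.1/0.33 = 6.700
Contaminant velocity v_c = v/R = 0.03396/6.700 = 0.005069 m/d
t = L/v_c = 136/0.005069 = 26830 d
   = 26830/365 = 73.5 yr

73.5 years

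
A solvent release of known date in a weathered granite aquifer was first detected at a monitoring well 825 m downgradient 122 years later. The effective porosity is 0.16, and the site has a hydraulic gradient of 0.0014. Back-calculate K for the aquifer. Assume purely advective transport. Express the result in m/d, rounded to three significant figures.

2.12 m/d

t = 122 years = 44530 d
v = L / t = 825 / 44530 = 0.01853 m/d
K = v · n / i = 0.01853 × 0.16 / 0.0014 = 2.12 m/d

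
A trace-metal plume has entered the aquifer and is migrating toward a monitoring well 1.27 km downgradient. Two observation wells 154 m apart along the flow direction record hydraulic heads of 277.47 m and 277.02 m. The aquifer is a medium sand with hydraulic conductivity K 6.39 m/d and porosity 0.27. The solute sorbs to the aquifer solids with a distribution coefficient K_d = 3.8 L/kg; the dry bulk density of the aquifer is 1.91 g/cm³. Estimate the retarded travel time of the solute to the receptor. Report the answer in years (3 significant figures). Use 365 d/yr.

Hydraulic gradient i = (277.47 − 277.02) / 154 = 0.45 / 154 = 0.002922
Specific discharge q = 6.39 × 0.002922 = 0.01867 m/d
v = Ki/n = 6.39·0.002922/0.27 = 0.06916 m/d
Retardation R = 1 + ρ_b·K_d/n = 1 + 1.91×3.8/0.27 = 27.88
Contaminant velocity v_c = v/R = 0.06916/27.88 = 0.002480 m/d
L = 1.27 km = 1270 m
t = L/v_c = 1270/0.002480 = 512000 d
   = 512000/365 = 1400 yr

1400 years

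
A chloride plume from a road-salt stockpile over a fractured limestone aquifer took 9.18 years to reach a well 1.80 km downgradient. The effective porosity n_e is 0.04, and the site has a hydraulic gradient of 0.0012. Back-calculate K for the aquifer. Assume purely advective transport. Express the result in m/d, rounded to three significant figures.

t = 9.18 years = 3351 d
L = 1.80 km = 1800 m
v = L / t = 1800 / 3351 = 0.5372 m/d
K = v · n / i = 0.5372 × 0.04 / 0.0012 = 17.9 m/d

17.9 m/d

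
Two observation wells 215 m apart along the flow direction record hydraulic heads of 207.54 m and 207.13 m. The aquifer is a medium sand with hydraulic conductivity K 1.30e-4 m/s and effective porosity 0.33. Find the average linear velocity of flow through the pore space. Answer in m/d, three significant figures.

Hydraulic gradient i = (207.54 − 207.13) / 215 = 0.41 / 215 = 0.001907
K = 1.30e-4 m/s × 86400 s/d = 11.23 m/d
Darcy flux q = K·i = 11.23 × 0.001907 = 0.02142 m/d
Average linear velocity = 0.02142 / 0.33 = 0.06491 m/d

0.0649 m/d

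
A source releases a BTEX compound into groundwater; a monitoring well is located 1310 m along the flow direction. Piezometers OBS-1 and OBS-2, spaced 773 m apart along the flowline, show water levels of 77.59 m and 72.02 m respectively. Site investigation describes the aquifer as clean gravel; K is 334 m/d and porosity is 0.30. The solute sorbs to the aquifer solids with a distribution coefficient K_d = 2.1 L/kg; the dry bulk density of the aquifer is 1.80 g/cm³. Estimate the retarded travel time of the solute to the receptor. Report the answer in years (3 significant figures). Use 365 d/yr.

Hydraulic gradient i = (77.59 − 72.02) / 773 = 5.57 / 773 = 0.007206
Darcy flux q = K·i = 334 × 0.007206 = 2.407 m/d
v_s = q/n_e = 2.407/0.30 = 8.022 m/d
Retardation R = 1 + ρ_b·K_d/n = 1 + 1.80×2.1/0.30 = 13.60
Contaminant velocity v_c = v/R = 8.022/13.60 = 0.5899 m/d
t = L/v_c = 1310/0.5899 = 2221 d
   = 2221/365 = 6.08 yr

6.08 years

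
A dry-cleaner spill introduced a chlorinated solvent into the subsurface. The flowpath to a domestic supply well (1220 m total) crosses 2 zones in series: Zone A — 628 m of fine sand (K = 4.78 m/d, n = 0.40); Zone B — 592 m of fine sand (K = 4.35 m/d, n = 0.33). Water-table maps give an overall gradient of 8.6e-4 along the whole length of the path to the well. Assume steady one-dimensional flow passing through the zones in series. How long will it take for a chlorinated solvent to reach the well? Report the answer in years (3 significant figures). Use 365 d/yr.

For zones in series the flux q is common to all zones; the equivalent conductivity is the harmonic (thickness-weighted) mean, K_eq = L_total / Σ(L_j/K_j).
Σ(L/K) = 628/4.78 + 592/4.35 = 131.4 + 136.1 = 267.5 d
K_eq = L_total / Σ(L/K) = 1220 / 267.5 = 4.561 m/d
q = K_eq · i = 4.561 × 8.6e-4 = 0.003923 m/d (same in every zone)
Zone A: v = q/n = 0.003923/0.40 = 0.009807 m/d → t_A = 628/0.009807 = 64040 d
Zone B: v = q/n = 0.003923/0.33 = 0.01189 m/d → t_B = 592/0.01189 = 49800 d
Total t = 64040 + 49800 = 113800 d
   = 113800 / 365 = 312 yr

312 years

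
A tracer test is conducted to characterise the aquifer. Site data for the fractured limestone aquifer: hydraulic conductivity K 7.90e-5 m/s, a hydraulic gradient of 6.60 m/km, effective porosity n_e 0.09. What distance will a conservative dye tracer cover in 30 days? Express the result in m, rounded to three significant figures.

K = 7.90e-5 m/s × 86400 s/d = 6.826 m/d
Darcy flux q = K·i = 6.826 × 0.0066 = 0.04505 m/d
Average linear velocity = 0.04505 / 0.09 = 0.5005 m/d
L = v × T = 0.5005 × 30 = 15.02 m

15.0 m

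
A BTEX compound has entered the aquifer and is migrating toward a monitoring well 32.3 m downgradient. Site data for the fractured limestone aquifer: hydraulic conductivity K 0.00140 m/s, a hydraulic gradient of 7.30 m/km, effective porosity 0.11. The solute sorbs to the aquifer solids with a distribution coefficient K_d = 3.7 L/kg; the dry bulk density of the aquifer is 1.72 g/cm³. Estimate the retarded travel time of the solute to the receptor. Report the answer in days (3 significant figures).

237 days

K = 0.00140 m/s × 86400 s/d = 121.0 m/d
Specific discharge q = 121.0 × 0.0073 = 0.8830 m/d
v_s = q/n_e = 0.8830/0.11 = 8.027 m/d
Retardation R = 1 + ρ_b·K_d/n = 1 + 1.72×3.7/0.11 = 58.85
Contaminant velocity v_c = v/R = 8.027/58.85 = 0.1364 m/d
t = L/v_c = 32.3/0.1364 = 236.8 d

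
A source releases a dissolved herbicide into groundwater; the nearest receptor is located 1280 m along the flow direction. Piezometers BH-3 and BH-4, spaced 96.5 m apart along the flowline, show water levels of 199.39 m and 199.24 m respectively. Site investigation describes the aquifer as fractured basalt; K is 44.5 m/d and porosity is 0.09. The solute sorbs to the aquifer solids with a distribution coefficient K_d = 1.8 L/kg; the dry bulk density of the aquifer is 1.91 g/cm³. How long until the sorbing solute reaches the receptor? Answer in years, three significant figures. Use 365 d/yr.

Hydraulic gradient i = (199.39 − 199.24) / 96.5 = 0.15 / 96.5 = 0.001554
Specific discharge q = 44.5 × 0.001554 = 0.06917 m/d
v_s = q/n_e = 0.06917/0.09 = 0.7686 m/d
Retardation R = 1 + ρ_b·K_d/n = 1 + 1.91×1.8/0.09 = 39.20
Contaminant velocity v_c = v/R = 0.7686/39.20 = 0.01961 m/d
t = L/v_c = 1280/0.01961 = 65290 d
   = 65290/365 = 179 yr

179 years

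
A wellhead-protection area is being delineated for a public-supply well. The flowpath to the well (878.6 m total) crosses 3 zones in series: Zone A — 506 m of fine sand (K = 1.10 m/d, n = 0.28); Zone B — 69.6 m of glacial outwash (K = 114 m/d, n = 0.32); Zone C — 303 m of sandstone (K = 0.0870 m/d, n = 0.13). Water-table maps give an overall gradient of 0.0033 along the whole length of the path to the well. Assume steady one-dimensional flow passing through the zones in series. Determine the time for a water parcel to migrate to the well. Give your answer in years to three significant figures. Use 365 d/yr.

For zones in series the flux q is common to all zones; the equivalent conductivity is the harmonic (thickness-weighted) mean, K_eq = L_total / Σ(L_j/K_j).
Σ(L/K) = 506/1.10 + 69.6/114 + 303/0.0870 = 460.0 + 0.6105 + 3483 = 3943 d
K_eq = L_total / Σ(L/K) = 878.6 / 3943 = 0.2228 m/d
q = K_eq · i = 0.2228 × 0.0033 = 7.353e-4 m/d (same in every zone)
Zone A: v = q/n = 7.353e-4/0.28 = 0.002626 m/d → t_A = 506/0.002626 = 192700 d
Zone B: v = q/n = 7.353e-4/0.32 = 0.002298 m/d → t_B = 69.6/0.002298 = 30290 d
Zone C: v = q/n = 7.353e-4/0.13 = 0.005656 m/d → t_C = 303/0.005656 = 53570 d
Total t = 192700 + 30290 + 53570 = 276600 d
   = 276600 / 365 = 758 yr

758 years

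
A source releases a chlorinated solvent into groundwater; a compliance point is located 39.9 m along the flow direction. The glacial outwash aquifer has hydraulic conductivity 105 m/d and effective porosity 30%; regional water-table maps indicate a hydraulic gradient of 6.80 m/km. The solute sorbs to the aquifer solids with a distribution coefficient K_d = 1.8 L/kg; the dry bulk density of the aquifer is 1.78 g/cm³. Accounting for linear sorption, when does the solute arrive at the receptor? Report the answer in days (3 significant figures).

196 days

Specific discharge q = 105 × 0.0068 = 0.7140 m/d
v = Ki/n = 105·0.0068/0.30 = 2.380 m/d
Retardation R = 1 + ρ_b·K_d/n = 1 + 1.78×1.8/0.30 = 11.68
Contaminant velocity v_c = v/R = 2.380/11.68 = 0.2038 m/d
t = L/v_c = 39.9/0.2038 = 195.8 d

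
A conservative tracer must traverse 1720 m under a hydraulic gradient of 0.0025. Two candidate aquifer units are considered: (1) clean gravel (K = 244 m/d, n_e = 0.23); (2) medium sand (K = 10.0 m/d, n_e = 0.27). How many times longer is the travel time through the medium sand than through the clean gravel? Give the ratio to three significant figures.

28.6

Unit 1 (clean gravel): v = 244×0.0025/0.23 = 2.652 m/d, t = 1720/2.652 = 648.5 d
Unit 2 (medium sand): v = 10.0×0.0025/0.27 = 0.09259 m/d, t = 1720/0.09259 = 18580 d
t(medium sand) / t(clean gravel) = 18580/648.5 = 28.6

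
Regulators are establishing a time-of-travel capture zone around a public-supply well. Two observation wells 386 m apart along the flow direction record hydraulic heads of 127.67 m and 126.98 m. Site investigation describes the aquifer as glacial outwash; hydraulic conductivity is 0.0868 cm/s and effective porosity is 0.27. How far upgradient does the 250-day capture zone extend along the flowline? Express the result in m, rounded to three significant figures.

124 m

Hydraulic gradient i = (127.67 − 126.98) / 386 = 0.69 / 386 = 0.001788
K = 0.0868 cm/s × 864 = 75.00 m/d
Specific discharge q = 75.00 × 0.001788 = 0.1341 m/d
Seepage velocity v = q / n = 0.1341 / 0.27 = 0.4965 m/d
L = v × T = 0.4965 × 250 = 124.1 m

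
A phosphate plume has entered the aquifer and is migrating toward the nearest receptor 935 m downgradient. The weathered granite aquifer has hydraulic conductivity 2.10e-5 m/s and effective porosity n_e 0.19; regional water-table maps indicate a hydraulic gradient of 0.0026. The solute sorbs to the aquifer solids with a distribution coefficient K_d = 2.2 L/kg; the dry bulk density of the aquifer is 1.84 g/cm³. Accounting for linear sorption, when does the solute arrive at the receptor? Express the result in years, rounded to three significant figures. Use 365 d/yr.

K = 2.10e-5 m/s × 86400 s/d = 1.814 m/d
Specific discharge q = 1.814 × 0.0026 = 0.004717 m/d
Seepage velocity v = q / n = 0.004717 / 0.19 = 0.02483 m/d
Retardation R = 1 + ρ_b·K_d/n = 1 + 1.84×2.2/0.19 = 22.31
Contaminant velocity v_c = v/R = 0.02483/22.31 = 0.001113 m/d
t = L/v_c = 935/0.001113 = 840000 d
   = 840000/365 = 2300 yr

2300 years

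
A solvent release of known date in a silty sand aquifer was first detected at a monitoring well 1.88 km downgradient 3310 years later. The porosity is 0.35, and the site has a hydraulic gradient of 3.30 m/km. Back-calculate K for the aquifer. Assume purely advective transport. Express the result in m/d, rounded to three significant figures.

t = 3310 years = 1.208e6 d
L = 1.88 km = 1880 m
v = L / t = 1880 / 1.208e6 = 0.001556 m/d
K = v · n / i = 0.001556 × 0.35 / 0.0033 = 0.165 m/d

0.165 m/d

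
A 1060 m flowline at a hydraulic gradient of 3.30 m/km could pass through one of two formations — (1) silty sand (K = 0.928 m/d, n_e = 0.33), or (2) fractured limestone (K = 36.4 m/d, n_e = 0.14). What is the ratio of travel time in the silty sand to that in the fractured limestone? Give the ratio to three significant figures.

92.5

Unit 1 (silty sand): v = 0.928×0.0033/0.33 = 0.009280 m/d, t = 1060/0.009280 = 114200 d
Unit 2 (fractured limestone): v = 36.4×0.0033/0.14 = 0.8580 m/d, t = 1060/0.8580 = 1235 d
t(silty sand) / t(fractured limestone) = 114200/1235 = 92.5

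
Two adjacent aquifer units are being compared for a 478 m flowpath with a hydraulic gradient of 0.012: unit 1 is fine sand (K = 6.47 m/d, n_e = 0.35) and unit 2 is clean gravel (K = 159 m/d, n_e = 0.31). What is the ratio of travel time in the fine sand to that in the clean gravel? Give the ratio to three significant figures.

Unit 1 (fine sand): v = 6.47×0.012/0.35 = 0.2218 m/d, t = 478/0.2218 = 2155 d
Unit 2 (clean gravel): v = 159×0.012/0.31 = 6.155 m/d, t = 478/6.155 = 77.66 d
t(fine sand) / t(clean gravel) = 2155/77.66 = 27.7

27.7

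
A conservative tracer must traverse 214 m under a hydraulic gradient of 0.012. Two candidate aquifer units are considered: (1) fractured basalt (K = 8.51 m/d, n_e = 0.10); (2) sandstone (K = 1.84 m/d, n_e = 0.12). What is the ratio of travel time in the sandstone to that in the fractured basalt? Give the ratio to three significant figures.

Unit 1 (fractured basalt): v = 8.51×0.012/0.10 = 1.021 m/d, t = 214/1.021 = 209.6 d
Unit 2 (sandstone): v = 1.84×0.012/0.12 = 0.1840 m/d, t = 214/0.1840 = 1163 d
t(sandstone) / t(fractured basalt) = 1163/209.6 = 5.55

5.55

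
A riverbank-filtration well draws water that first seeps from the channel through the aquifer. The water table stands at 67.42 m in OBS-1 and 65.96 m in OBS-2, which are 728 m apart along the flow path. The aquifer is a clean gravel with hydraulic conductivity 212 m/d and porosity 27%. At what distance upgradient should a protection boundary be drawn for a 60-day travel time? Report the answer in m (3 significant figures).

Hydraulic gradient i = (67.42 − 65.96) / 728 = 1.46 / 728 = 0.002005
Specific discharge q = 212 × 0.002005 = 0.4252 m/d
Seepage velocity v = q / n = 0.4252 / 0.27 = 1.575 m/d
L = v × T = 1.575 × 60 = 94.48 m

94.5 m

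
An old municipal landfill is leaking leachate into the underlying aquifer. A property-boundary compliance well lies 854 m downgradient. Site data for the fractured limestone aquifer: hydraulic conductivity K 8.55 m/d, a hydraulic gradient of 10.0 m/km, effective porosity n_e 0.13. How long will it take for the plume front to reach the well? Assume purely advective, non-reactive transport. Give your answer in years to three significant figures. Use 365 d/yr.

3.56 years

Darcy flux q = K·i = 8.55 × 0.010 = 0.08550 m/d
Seepage velocity v = q / n = 0.08550 / 0.13 = 0.6577 m/d
t = L / v = 854 / 0.6577 = 1298 d
   = 1298 / 365 = 3.56 yr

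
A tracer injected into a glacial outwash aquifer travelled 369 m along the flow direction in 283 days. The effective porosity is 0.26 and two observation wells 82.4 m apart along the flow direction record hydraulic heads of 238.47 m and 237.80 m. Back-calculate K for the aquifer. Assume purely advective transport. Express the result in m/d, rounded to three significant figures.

Hydraulic gradient i = (238.47 − 237.80) / 82.4 = 0.67 / 82.4 = 0.008131
v = L / t = 369 / 283 = 1.304 m/d
K = v · n / i = 1.304 × 0.26 / 0.008131 = 41.7 m/d

41.7 m/d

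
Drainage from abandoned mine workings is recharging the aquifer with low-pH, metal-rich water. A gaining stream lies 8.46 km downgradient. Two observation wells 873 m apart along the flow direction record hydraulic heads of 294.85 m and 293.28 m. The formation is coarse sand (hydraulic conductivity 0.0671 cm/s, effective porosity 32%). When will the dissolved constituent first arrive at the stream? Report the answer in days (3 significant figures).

Hydraulic gradient i = (294.85 − 293.28) / 873 = 1.57 / 873 = 0.001798
K = 0.0671 cm/s × 864 = 57.97 m/d
Darcy flux q = K·i = 57.97 × 0.001798 = 0.1043 m/d
Seepage velocity v = q / n = 0.1043 / 0.32 = 0.3258 m/d
L = 8.46 km = 8460 m
t = L / v = 8460 / 0.3258 = 25970 d

26000 days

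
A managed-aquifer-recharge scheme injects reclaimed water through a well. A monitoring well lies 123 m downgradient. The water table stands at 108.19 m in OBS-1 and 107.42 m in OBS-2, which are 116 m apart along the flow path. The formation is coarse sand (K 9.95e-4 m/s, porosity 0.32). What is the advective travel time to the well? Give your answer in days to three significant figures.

Hydraulic gradient i = (108.19 − 107.42) / 116 = 0.77 / 116 = 0.006638
K = 9.95e-4 m/s × 86400 s/d = 85.97 m/d
Darcy flux q = K·i = 85.97 × 0.006638 = 0.5706 m/d
v = Ki/n = 85.97·0.006638/0.32 = 1.783 m/d
t = L / v = 123 / 1.783 = 68.97 d

69.0 days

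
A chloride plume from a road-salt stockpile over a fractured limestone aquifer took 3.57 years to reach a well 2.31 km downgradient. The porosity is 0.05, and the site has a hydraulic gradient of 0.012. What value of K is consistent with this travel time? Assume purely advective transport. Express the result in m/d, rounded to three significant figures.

t = 3.57 years = 1303 d
L = 2.31 km = 2310 m
v = L / t = 2310 / 1303 = 1.773 m/d
K = v · n / i = 1.773 × 0.05 / 0.012 = 7.39 m/d

7.39 m/d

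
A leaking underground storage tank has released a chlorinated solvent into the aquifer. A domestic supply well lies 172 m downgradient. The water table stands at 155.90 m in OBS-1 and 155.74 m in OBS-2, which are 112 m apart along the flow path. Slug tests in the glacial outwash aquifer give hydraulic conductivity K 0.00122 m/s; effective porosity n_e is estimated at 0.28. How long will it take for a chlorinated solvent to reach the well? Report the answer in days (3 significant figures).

Hydraulic gradient i = (155.90 − 155.74) / 112 = 0.16 / 112 = 0.001429
K = 0.00122 m/s × 86400 s/d = 105.4 m/d
Specific discharge q = 105.4 × 0.001429 = 0.1506 m/d
Seepage velocity v = q / n = 0.1506 / 0.28 = 0.5378 m/d
t = L / v = 172 / 0.5378 = 319.8 d

320 days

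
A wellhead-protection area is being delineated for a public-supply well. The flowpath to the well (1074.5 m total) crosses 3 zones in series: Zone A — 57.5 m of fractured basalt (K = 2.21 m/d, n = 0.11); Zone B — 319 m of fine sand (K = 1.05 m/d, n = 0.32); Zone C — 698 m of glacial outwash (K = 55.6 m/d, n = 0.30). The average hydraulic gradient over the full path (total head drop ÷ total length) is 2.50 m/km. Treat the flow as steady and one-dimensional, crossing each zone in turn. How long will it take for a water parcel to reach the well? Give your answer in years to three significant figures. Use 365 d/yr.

Steady 1-D flow in series ⇒ the Darcy flux q is identical in every zone and the zone head losses add (resistances L/K in series).
Σ(L/K) = 57.5/2.21 + 319/1.05 + 698/55.6 = 26.02 + 303.8 + 12.55 = 342.4 d
K_eq = L_total / Σ(L/K) = 1074.5 / 342.4 = 3.138 m/d
q = K_eq · i = 3.138 × 0.0025 = 0.007846 m/d (same in every zone)
Zone A: v = q/n = 0.007846/0.11 = 0.07133 m/d → t_A = 57.5/0.07133 = 806.2 d
Zone B: v = q/n = 0.007846/0.32 = 0.02452 m/d → t_B = 319/0.02452 = 13010 d
Zone C: v = q/n = 0.007846/0.30 = 0.02615 m/d → t_C = 698/0.02615 = 26690 d
Total t = 806.2 + 13010 + 26690 = 40510 d
   = 40510 / 365 = 111 yr

111 years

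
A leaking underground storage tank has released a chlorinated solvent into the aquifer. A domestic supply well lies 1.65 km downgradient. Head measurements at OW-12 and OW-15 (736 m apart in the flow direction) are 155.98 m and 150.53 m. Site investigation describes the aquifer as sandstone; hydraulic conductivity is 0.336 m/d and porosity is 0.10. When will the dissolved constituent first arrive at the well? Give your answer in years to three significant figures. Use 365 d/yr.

Hydraulic gradient i = (155.98 − 150.53) / 736 = 5.45 / 736 = 0.007405
Specific discharge q = 0.336 × 0.007405 = 0.002488 m/d
v_s = q/n_e = 0.002488/0.10 = 0.02488 m/d
L = 1.65 km = 1650 m
t = L / v = 1650 / 0.02488 = 66320 d
   = 66320 / 365 = 182 yr

182 years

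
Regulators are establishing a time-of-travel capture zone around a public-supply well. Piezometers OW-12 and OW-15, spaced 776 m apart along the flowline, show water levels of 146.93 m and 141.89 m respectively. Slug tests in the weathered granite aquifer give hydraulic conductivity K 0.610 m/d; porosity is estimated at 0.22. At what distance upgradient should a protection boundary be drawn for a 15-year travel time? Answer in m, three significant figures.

98.6 m

Hydraulic gradient i = (146.93 − 141.89) / 776 = 5.04 / 776 = 0.006495
Darcy flux q = K·i = 0.610 × 0.006495 = 0.003962 m/d
v = Ki/n = 0.610·0.006495/0.22 = 0.01801 m/d
T = 15 yr × 365 = 5475 d
L = v × T = 0.01801 × 5475 = 98.60 m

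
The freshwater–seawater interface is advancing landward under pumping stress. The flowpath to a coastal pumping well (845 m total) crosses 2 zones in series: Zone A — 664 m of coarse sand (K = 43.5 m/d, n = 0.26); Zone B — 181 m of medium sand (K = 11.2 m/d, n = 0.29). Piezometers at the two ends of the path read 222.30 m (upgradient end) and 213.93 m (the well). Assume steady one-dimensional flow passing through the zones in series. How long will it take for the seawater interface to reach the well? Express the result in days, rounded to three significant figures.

Total head drop ΔH = 222.30 − 213.93 = 8.37 m
Continuity: the same q passes through each zone, so ΔH = q·Σ(L_j/K_j) — the zones act as resistances in series.
Σ(L/K) = 664/43.5 + 181/11.2 = 15.26 + 16.16 = 31.43 d
q = ΔH / Σ(L/K) = 8.37 / 31.43 = 0.2663 m/d (same in every zone)
Zone A: v = q/n = 0.2663/0.26 = 1.024 m/d → t_A = 664/1.024 = 648.2 d
Zone B: v = q/n = 0.2663/0.29 = 0.9184 m/d → t_B = 181/0.9184 = 197.1 d
Total t = 648.2 + 197.1 = 845.2 d

845 days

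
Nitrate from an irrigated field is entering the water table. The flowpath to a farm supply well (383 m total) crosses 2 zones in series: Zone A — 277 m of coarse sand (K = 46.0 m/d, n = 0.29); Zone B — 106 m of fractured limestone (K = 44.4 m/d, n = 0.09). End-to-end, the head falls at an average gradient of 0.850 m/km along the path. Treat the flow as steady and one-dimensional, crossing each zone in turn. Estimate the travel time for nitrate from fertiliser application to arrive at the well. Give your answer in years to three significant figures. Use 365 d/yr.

6.36 years

Steady 1-D flow in series ⇒ the Darcy flux q is identical in every zone and the zone head losses add (resistances L/K in series).
Σ(L/K) = 277/46.0 + 106/44.4 = 6.022 + 2.387 = 8.409 d
K_eq = L_total / Σ(L/K) = 383 / 8.409 = 45.55 m/d
q = K_eq · i = 45.55 × 8.5e-4 = 0.03871 m/d (same in every zone)
Zone A: v = q/n = 0.03871/0.29 = 0.1335 m/d → t_A = 277/0.1335 = 2075 d
Zone B: v = q/n = 0.03871/0.09 = 0.4302 m/d → t_B = 106/0.4302 = 246.4 d
Total t = 2075 + 246.4 = 2321 d
   = 2321 / 365 = 6.36 yr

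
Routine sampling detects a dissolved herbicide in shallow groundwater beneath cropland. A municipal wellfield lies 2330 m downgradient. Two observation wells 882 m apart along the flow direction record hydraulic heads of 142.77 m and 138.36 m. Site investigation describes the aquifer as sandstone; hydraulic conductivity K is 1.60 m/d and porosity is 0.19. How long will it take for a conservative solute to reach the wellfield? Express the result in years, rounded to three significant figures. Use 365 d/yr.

152 years

Hydraulic gradient i = (142.77 − 138.36) / 882 = 4.41 / 882 = 0.005000
Darcy flux q = K·i = 1.60 × 0.005000 = 0.008000 m/d
v = Ki/n = 1.60·0.005000/0.19 = 0.04211 m/d
t = L / v = 2330 / 0.04211 = 55340 d
   = 55340 / 365 = 152 yr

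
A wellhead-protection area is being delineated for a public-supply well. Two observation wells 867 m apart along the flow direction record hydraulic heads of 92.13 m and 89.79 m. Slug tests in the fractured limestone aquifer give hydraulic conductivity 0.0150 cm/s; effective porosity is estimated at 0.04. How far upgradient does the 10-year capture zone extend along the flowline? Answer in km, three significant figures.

3.19 km

Hydraulic gradient i = (92.13 − 89.79) / 867 = 2.34 / 867 = 0.002699
K = 0.0150 cm/s × 864 = 12.96 m/d
Specific discharge q = 12.96 × 0.002699 = 0.03498 m/d
Average linear velocity = 0.03498 / 0.04 = 0.8745 m/d
T = 10 yr × 365 = 3650 d
L = v × T = 0.8745 × 3650 = 3192 m
   = 3.19 km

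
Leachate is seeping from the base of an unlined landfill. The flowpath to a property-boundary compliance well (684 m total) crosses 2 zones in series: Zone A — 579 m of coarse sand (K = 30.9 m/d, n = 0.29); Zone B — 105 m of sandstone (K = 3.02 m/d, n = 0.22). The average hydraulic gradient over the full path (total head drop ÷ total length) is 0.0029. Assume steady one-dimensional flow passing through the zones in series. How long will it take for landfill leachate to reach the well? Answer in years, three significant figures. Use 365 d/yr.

Continuity: the same q passes through each zone, so ΔH = q·Σ(L_j/K_j) — the zones act as resistances in series.
Σ(L/K) = 579/30.9 + 105/3.02 = 18.74 + 34.77 = 53.51 d
K_eq = L_total / Σ(L/K) = 684 / 53.51 = 12.78 m/d
q = K_eq · i = 12.78 × 0.0029 = 0.03707 m/d (same in every zone)
Zone A: v = q/n = 0.03707/0.29 = 0.1278 m/d → t_A = 579/0.1278 = 4529 d
Zone B: v = q/n = 0.03707/0.22 = 0.1685 m/d → t_B = 105/0.1685 = 623.1 d
Total t = 4529 + 623.1 = 5152 d
   = 5152 / 365 = 14.1 yr

14.1 years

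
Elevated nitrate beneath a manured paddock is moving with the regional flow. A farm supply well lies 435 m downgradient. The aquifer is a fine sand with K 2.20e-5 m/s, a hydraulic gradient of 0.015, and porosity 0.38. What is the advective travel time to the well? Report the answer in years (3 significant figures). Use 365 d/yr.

K = 2.20e-5 m/s × 86400 s/d = 1.901 m/d
Darcy flux q = K·i = 1.901 × 0.015 = 0.02851 m/d
v_s = q/n_e = 0.02851/0.38 = 0.07503 m/d
t = L / v = 435 / 0.07503 = 5798 d
   = 5798 / 365 = 15.9 yr

15.9 years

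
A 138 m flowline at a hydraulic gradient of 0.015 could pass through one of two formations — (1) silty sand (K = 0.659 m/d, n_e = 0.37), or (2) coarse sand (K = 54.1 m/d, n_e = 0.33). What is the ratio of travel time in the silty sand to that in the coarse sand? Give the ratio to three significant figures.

Unit 1 (silty sand): v = 0.659×0.015/0.37 = 0.02672 m/d, t = 138/0.02672 = 5165 d
Unit 2 (coarse sand): v = 54.1×0.015/0.33 = 2.459 m/d, t = 138/2.459 = 56.12 d
t(silty sand) / t(coarse sand) = 5165/56.12 = 92.0

92.0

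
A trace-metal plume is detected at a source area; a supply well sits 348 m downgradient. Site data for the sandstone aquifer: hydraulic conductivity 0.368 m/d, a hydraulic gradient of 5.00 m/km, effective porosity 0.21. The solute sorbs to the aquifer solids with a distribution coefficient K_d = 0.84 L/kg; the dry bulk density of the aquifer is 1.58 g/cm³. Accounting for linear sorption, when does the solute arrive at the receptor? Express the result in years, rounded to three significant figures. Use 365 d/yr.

797 years

Specific discharge q = 0.368 × 0.0050 = 0.001840 m/d
v = Ki/n = 0.368·0.0050/0.21 = 0.008762 m/d
Retardation R = 1 + ρ_b·K_d/n = 1 + 1.58×0.84/0.21 = 7.320
Contaminant velocity v_c = v/R = 0.008762/7.320 = 0.001197 m/d
t = L/v_c = 348/0.001197 = 290700 d
   = 290700/365 = 797 yr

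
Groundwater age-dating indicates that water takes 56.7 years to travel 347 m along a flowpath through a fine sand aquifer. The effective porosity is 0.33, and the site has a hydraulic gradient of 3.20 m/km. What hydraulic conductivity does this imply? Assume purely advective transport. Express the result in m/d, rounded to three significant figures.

1.73 m/d

t = 56.7 years = 20700 d
v = L / t = 347 / 20700 = 0.01677 m/d
K = v · n / i = 0.01677 × 0.33 / 0.0032 = 1.73 m/d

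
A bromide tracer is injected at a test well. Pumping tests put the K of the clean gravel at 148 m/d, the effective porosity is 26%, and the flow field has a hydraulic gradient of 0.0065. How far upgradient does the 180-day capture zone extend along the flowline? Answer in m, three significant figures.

666 m

Darcy flux q = K·i = 148 × 0.0065 = 0.9620 m/d
Average linear velocity = 0.9620 / 0.26 = 3.700 m/d
L = v × T = 3.700 × 180 = 666.0 m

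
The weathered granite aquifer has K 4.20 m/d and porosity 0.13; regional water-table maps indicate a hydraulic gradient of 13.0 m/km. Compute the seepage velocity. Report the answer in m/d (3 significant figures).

0.420 m/d

q = Ki = 4.20 × 0.013 = 0.05460 m/d
v_s = q/n_e = 0.05460/0.13 = 0.4200 m/d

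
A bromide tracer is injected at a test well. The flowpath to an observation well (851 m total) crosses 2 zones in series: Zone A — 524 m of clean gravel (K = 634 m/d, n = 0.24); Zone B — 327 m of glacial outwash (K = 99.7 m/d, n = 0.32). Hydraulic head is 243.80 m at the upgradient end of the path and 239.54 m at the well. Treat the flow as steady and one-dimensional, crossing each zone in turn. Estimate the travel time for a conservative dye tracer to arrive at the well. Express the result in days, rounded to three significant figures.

222 days

Total head drop ΔH = 243.80 − 239.54 = 4.26 m
Continuity: the same q passes through each zone, so ΔH = q·Σ(L_j/K_j) — the zones act as resistances in series.
Σ(L/K) = 524/634 + 327/99.7 = 0.8265 + 3.280 = 4.106 d
q = ΔH / Σ(L/K) = 4.26 / 4.106 = 1.037 m/d (same in every zone)
Zone A: v = q/n = 1.037/0.24 = 4.323 m/d → t_A = 524/4.323 = 121.2 d
Zone B: v = q/n = 1.037/0.32 = 3.242 m/d → t_B = 327/3.242 = 100.9 d
Total t = 121.2 + 100.9 = 222.1 d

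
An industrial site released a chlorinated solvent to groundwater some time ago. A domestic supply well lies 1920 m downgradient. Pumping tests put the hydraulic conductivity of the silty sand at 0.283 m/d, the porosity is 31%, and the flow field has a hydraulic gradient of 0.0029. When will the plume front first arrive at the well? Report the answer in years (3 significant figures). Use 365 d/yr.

q = Ki = 0.283 × 0.0029 = 8.207e-4 m/d
Average linear velocity = 8.207e-4 / 0.31 = 0.002647 m/d
t = L / v = 1920 / 0.002647 = 725200 d
   = 725200 / 365 = 1990 yr

1990 years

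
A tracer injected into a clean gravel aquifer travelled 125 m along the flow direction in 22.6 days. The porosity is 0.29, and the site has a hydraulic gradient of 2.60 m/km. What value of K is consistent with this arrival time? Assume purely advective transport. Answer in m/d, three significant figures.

v = L / t = 125 / 22.6 = 5.531 m/d
K = v · n / i = 5.531 × 0.29 / 0.0026 = 617 m/d

617 m/d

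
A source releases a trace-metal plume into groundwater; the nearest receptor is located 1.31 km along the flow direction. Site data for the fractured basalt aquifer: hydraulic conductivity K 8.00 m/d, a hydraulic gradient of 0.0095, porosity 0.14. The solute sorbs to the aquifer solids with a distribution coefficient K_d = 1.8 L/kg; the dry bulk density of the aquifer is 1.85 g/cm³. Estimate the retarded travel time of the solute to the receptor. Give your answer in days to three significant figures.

59800 days

Darcy flux q = K·i = 8.00 × 0.0095 = 0.07600 m/d
v_s = q/n_e = 0.07600/0.14 = 0.5429 m/d
Retardation R = 1 + ρ_b·K_d/n = 1 + 1.85×1.8/0.14 = 24.79
Contaminant velocity v_c = v/R = 0.5429/24.79 = 0.02190 m/d
L = 1.31 km = 1310 m
t = L/v_c = 1310/0.02190 = 59810 d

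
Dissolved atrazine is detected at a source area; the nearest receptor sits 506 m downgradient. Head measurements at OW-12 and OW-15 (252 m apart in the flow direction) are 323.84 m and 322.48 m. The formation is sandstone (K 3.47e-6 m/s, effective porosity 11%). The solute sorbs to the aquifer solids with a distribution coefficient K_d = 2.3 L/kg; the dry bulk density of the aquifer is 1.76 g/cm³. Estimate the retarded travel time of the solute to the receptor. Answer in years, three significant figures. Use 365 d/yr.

3560 years

Hydraulic gradient i = (323.84 − 322.48) / 252 = 1.36 / 252 = 0.005397
K = 3.47e-6 m/s × 86400 s/d = 0.2998 m/d
Specific discharge q = 0.2998 × 0.005397 = 0.001618 m/d
Seepage velocity v = q / n = 0.001618 / 0.11 = 0.01471 m/d
Retardation R = 1 + ρ_b·K_d/n = 1 + 1.76×2.3/0.11 = 37.80
Contaminant velocity v_c = v/R = 0.01471/37.80 = 3.891e-4 m/d
t = L/v_c = 506/3.891e-4 = 1.300e6 d
   = 1.300e6/365 = 3560 yr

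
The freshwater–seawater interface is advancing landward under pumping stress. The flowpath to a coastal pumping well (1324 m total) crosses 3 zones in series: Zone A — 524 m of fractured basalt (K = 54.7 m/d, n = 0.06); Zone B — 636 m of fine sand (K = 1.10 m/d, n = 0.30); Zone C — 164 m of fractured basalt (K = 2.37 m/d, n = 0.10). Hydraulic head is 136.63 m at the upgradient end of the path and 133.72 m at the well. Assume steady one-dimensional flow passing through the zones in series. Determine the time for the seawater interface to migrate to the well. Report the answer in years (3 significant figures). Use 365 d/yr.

Total head drop ΔH = 136.63 − 133.72 = 2.91 m
Continuity: the same q passes through each zone, so ΔH = q·Σ(L_j/K_j) — the zones act as resistances in series.
Σ(L/K) = 524/54.7 + 636/1.10 + 164/2.37 = 9.580 + 578.2 + 69.20 = 657.0 d
q = ΔH / Σ(L/K) = 2.91 / 657.0 = 0.004429 m/d (same in every zone)
Zone A: v = q/n = 0.004429/0.06 = 0.07382 m/d → t_A = 524/0.07382 = 7098 d
Zone B: v = q/n = 0.004429/0.30 = 0.01476 m/d → t_B = 636/0.01476 = 43070 d
Zone C: v = q/n = 0.004429/0.10 = 0.04429 m/d → t_C = 164/0.04429 = 3702 d
Total t = 7098 + 43070 + 3702 = 53880 d
   = 53880 / 365 = 148 yr

148 years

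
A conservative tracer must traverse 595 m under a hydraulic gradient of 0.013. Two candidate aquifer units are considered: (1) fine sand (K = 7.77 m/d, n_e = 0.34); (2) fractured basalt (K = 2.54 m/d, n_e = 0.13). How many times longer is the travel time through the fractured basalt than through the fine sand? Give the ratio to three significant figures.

1.17

Unit 1 (fine sand): v = 7.77×0.013/0.34 = 0.2971 m/d, t = 595/0.2971 = 2003 d
Unit 2 (fractured basalt): v = 2.54×0.013/0.13 = 0.2540 m/d, t = 595/0.2540 = 2343 d
t(fractured basalt) / t(fine sand) = 2343/2003 = 1.17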